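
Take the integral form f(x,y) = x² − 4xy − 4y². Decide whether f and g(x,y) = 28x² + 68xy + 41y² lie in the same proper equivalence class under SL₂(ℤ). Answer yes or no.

D₁ = 32, D₂ = 32
river cycle of f (length 2): (-4, 4, 1), (1, 4, -4)
river cycle of g (length 2): (1, 4, -4), (-4, 4, 1)
cycles coincide ⇒ equivalent

yes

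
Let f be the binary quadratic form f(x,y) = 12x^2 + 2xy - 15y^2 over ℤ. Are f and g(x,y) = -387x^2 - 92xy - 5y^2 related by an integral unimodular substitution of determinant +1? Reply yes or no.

D₁ = 724, D₂ = 724
river cycle of f (length 42): (12, 26, -1), (-1, 26, 12), (12, 22, -5), (-5, 18, 20), (20, 22, -3), (-3, 26, 4), (4, 22, -15), (-15, 8, 11), (11, 14, -12), (-12, 10, 13), … (32 more)
river cycle of g (length 42): (-5, 22, 12), (12, 26, -1), (-1, 26, 12), (12, 22, -5), (-5, 18, 20), (20, 22, -3), (-3, 26, 4), (4, 22, -15), (-15, 8, 11), (11, 14, -12), … (32 more)
cycles coincide ⇒ equivalent

yes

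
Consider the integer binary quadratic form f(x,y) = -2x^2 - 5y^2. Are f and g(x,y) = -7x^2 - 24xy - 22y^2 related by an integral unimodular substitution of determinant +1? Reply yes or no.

D₁ = -40, D₂ = -40
f is negative-definite; reduce −f:
−f: reduced (well bottom): (2,0,5) with a≤c, −a<b≤a
flip sign back: reduced form of f is (-2,0,-5)
g is negative-definite; reduce −g:
−g: translate: b→-4 (≡24 mod 14), so (7,24,22)→(7,-4,2)
−g: flip: (7,-4,2)→(2,4,7)
−g: translate: b→0 (≡4 mod 4), so (2,4,7)→(2,0,5)
−g: reduced (well bottom): (2,0,5) with a≤c, −a<b≤a
flip sign back: reduced form of g is (-2,0,-5)
reduced forms (-2, 0, -5) vs (-2, 0, -5) ⇒ equivalent

yes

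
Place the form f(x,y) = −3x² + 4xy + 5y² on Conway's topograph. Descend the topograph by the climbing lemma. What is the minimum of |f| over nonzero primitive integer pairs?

river: ρ → (5,6,-2)
river: ρ → (-2,6,5)
river: ρ → (5,4,-3)
river: ρ → (-3,8,1)
river: ρ → (1,8,-3)
river: ρ → (-3,4,5)
closes: descent 0, river 6
min |a| on river = 1

1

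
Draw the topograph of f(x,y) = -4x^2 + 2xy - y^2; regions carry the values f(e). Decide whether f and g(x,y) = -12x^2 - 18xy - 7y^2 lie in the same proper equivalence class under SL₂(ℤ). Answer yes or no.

D₁ = -12, D₂ = -12
f is negative-definite; reduce −f:
−f: flip: (4,-2,1)→(1,2,4)
−f: translate: b→0 (≡2 mod 2), so (1,2,4)→(1,0,3)
−f: reduced (well bottom): (1,0,3) with a≤c, −a<b≤a
flip sign back: reduced form of f is (-1,0,-3)
g is negative-definite; reduce −g:
−g: translate: b→-6 (≡18 mod 24), so (12,18,7)→(12,-6,1)
−g: flip: (12,-6,1)→(1,6,12)
−g: translate: b→0 (≡6 mod 2), so (1,6,12)→(1,0,3)
−g: reduced (well bottom): (1,0,3) with a≤c, −a<b≤a
flip sign back: reduced form of g is (-1,0,-3)
reduced forms (-1, 0, -3) vs (-1, 0, -3) ⇒ equivalent

yes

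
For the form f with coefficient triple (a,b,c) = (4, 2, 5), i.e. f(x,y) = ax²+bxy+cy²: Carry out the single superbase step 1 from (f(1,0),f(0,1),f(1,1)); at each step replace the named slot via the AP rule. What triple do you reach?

start (4,5,11) = (f(1,0),f(0,1),f(1,1))
replace slot 1: 2·(5+11) − 4 = 28 → (28,5,11)

28,5,11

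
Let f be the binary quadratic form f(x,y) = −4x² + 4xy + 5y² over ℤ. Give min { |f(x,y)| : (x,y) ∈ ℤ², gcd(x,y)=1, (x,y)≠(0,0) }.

river: ρ → (5,6,-3)
river: ρ → (-3,6,5)
river: ρ → (5,4,-4)
river: ρ → (-4,4,5)
closes: descent 0, river 4
min |a| on river = 3

3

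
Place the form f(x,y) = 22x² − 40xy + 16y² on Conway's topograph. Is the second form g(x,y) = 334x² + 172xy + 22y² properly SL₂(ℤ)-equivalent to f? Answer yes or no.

D₁ = 192, D₂ = 192
river cycle of f (length 2): (-2, 12, 6), (6, 12, -2)
river cycle of g (length 2): (-2, 12, 6), (6, 12, -2)
cycles coincide ⇒ equivalent

yes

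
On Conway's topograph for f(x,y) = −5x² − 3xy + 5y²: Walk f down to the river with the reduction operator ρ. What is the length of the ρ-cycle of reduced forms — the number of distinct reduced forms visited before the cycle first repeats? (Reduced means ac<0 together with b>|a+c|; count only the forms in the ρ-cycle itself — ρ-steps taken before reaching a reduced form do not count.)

D = 109, ⌊√D⌋ = 10
descent: ρ → (5,3,-5)  [lands on river]
river: ρ → (-5,7,3)
river: ρ → (3,5,-7)
river: ρ → (-7,9,1)
river: ρ → (1,9,-7)
river: ρ → (-7,5,3)
river: ρ → (3,7,-5)
river: ρ → (-5,3,5)
river: ρ → (5,7,-3)
river: ρ → (-3,5,7)
river: ρ → (7,9,-1)
river: ρ → (-1,9,7)
river: ρ → (7,5,-3)
river: ρ → (-3,7,5)
ρ-cycle length = 14 (tail of 1 descent step not counted)

14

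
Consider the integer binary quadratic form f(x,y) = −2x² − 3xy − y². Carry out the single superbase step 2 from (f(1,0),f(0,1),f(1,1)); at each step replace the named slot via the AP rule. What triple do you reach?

start (-2,-1,-6) = (f(1,0),f(0,1),f(1,1))
replace slot 2: 2·((-2)+(-6)) − (-1) = -15 → (-2,-15,-6)

-2,-15,-6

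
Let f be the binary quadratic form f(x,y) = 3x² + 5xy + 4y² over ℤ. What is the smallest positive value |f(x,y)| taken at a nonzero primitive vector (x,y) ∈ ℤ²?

translate: b→-1 (≡5 mod 6), so (3,5,4)→(3,-1,2)
flip: (3,-1,2)→(2,1,3)
reduced (well bottom): (2,1,3) with a≤c, −a<b≤a
well minimum = a = 2

2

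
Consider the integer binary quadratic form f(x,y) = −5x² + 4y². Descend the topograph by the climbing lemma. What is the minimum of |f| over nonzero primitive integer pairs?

descent: ρ → (4,8,-1)  [lands on river]
river: ρ → (-1,8,4)
closes: descent 1, river 2
min |a| on river = 1

1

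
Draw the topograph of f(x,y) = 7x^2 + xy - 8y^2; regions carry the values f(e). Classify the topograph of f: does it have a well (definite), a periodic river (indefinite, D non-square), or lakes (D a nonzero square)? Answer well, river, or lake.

D = b²−4ac = 1² − 4·7·(-8) = 225
D = 15² is a perfect square ⇒ form factors over ℤ ⇒ lakes

lake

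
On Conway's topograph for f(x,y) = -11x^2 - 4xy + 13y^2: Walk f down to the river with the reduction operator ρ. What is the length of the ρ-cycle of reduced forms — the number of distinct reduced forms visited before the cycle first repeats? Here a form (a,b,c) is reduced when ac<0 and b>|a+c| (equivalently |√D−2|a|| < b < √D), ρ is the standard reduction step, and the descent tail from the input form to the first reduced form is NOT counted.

D = 588, ⌊√D⌋ = 24
descent: ρ → (13,4,-11)  [lands on river]
river: ρ → (-11,18,6)
river: ρ → (6,18,-11)
river: ρ → (-11,4,13)
river: ρ → (13,22,-2)
river: ρ → (-2,22,13)
ρ-cycle length = 6 (tail of 1 descent step not counted)

6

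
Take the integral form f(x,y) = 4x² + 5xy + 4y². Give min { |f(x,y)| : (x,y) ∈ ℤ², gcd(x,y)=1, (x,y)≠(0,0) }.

translate: b→-3 (≡5 mod 8), so (4,5,4)→(4,-3,3)
flip: (4,-3,3)→(3,3,4)
reduced (well bottom): (3,3,4) with a≤c, −a<b≤a
well minimum = a = 3

3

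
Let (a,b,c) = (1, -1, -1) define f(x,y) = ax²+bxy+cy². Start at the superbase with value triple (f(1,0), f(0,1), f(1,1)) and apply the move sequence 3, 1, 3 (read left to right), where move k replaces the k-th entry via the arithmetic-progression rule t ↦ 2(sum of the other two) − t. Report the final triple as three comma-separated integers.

start (1,-1,-1) = (f(1,0),f(0,1),f(1,1))
replace slot 3: 2·(1+(-1)) − (-1) = 1 → (1,-1,1)
replace slot 1: 2·((-1)+1) − 1 = -1 → (-1,-1,1)
replace slot 3: 2·((-1)+(-1)) − 1 = -5 → (-1,-1,-5)

-1,-1,-5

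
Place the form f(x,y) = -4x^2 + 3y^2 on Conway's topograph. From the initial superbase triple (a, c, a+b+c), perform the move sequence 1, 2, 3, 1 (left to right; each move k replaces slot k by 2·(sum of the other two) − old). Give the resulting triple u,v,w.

start (-4,3,-1) = (f(1,0),f(0,1),f(1,1))
replace slot 1: 2·(3+(-1)) − (-4) = 8 → (8,3,-1)
replace slot 2: 2·(8+(-1)) − 3 = 11 → (8,11,-1)
replace slot 3: 2·(8+11) − (-1) = 39 → (8,11,39)
replace slot 1: 2·(11+39) − 8 = 92 → (92,11,39)

92,11,39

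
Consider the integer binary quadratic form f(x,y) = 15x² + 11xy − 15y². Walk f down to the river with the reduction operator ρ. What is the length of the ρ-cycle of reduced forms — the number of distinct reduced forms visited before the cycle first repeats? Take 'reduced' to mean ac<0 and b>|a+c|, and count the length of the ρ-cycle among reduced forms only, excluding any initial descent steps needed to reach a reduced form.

D = 1021, ⌊√D⌋ = 31
river: ρ → (-15,19,11)
river: ρ → (11,25,-9)
river: ρ → (-9,29,5)
river: ρ → (5,31,-3)
river: ρ → (-3,29,15)
river: ρ → (15,31,-1)
river: ρ → (-1,31,15)
river: ρ → (15,29,-3)
river: ρ → (-3,31,5)
river: ρ → (5,29,-9)
river: ρ → (-9,25,11)
river: ρ → (11,19,-15)
river: ρ → (-15,11,15)
river: ρ → (15,19,-11)
river: ρ → (-11,25,9)
river: ρ → (9,29,-5)
river: ρ → (-5,31,3)
river: ρ → (3,29,-15)
river: ρ → (-15,31,1)
river: ρ → (1,31,-15)
river: ρ → (-15,29,3)
river: ρ → (3,31,-5)
river: ρ → (-5,29,9)
river: ρ → (9,25,-11)
river: ρ → (-11,19,15)
river: ρ → (15,11,-15)
ρ-cycle length = 26 (tail of 0 descent steps not counted)

26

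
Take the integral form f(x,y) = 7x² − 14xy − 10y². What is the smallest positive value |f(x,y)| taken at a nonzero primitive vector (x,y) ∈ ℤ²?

descent: ρ → (-10,14,7)  [lands on river]
river: ρ → (7,14,-10)
river: ρ → (-10,6,11)
river: ρ → (11,16,-5)
river: ρ → (-5,14,14)
river: ρ → (14,14,-5)
river: ρ → (-5,16,11)
river: ρ → (11,6,-10)
closes: descent 1, river 8
min |a| on river = 5

5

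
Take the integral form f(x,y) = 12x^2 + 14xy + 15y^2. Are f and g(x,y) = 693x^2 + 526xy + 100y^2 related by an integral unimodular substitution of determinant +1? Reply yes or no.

D₁ = -524, D₂ = -524
f: translate: b→-10 (≡14 mod 24), so (12,14,15)→(12,-10,13)
f: reduced (well bottom): (12,-10,13) with a≤c, −a<b≤a
g: flip: (693,526,100)→(100,-526,693)
g: translate: b→74 (≡-526 mod 200), so (100,-526,693)→(100,74,15)
g: flip: (100,74,15)→(15,-74,100)
g: translate: b→-14 (≡-74 mod 30), so (15,-74,100)→(15,-14,12)
g: flip: (15,-14,12)→(12,14,15)
g: translate: b→-10 (≡14 mod 24), so (12,14,15)→(12,-10,13)
g: reduced (well bottom): (12,-10,13) with a≤c, −a<b≤a
reduced forms (12, -10, 13) vs (12, -10, 13) ⇒ equivalent

yes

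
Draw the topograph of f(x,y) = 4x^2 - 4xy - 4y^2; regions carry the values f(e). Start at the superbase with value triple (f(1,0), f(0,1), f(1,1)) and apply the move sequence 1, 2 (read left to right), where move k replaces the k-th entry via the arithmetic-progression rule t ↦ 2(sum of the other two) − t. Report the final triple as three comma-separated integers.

start (4,-4,-4) = (f(1,0),f(0,1),f(1,1))
replace slot 1: 2·((-4)+(-4)) − 4 = -20 → (-20,-4,-4)
replace slot 2: 2·((-20)+(-4)) − (-4) = -44 → (-20,-44,-4)

-20,-44,-4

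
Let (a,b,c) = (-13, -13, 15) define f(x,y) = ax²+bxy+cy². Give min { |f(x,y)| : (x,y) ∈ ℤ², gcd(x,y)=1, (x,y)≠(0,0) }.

descent: ρ → (15,13,-13)  [lands on river]
river: ρ → (-13,13,15)
river: ρ → (15,17,-11)
river: ρ → (-11,27,5)
river: ρ → (5,23,-21)
river: ρ → (-21,19,7)
river: ρ → (7,23,-15)
river: ρ → (-15,7,15)
river: ρ → (15,23,-7)
river: ρ → (-7,19,21)
river: ρ → (21,23,-5)
river: ρ → (-5,27,11)
river: ρ → (11,17,-15)
river: ρ → (-15,13,13)
river: ρ → (13,13,-15)
river: ρ → (-15,17,11)
river: ρ → (11,27,-5)
river: ρ → (-5,23,21)
river: ρ → (21,19,-7)
river: ρ → (-7,23,15)
river: ρ → (15,7,-15)
river: ρ → (-15,23,7)
river: ρ → (7,19,-21)
river: ρ → (-21,23,5)
river: ρ → (5,27,-11)
river: ρ → (-11,17,15)
closes: descent 1, river 26
min |a| on river = 5

5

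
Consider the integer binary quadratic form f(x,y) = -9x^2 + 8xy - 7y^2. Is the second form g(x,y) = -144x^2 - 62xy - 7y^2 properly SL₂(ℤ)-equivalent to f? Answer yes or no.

D₁ = -188, D₂ = -188
f is negative-definite; reduce −f:
−f: flip: (9,-8,7)→(7,8,9)
−f: translate: b→-6 (≡8 mod 14), so (7,8,9)→(7,-6,8)
−f: reduced (well bottom): (7,-6,8) with a≤c, −a<b≤a
flip sign back: reduced form of f is (-7,6,-8)
g is negative-definite; reduce −g:
−g: flip: (144,62,7)→(7,-62,144)
−g: translate: b→-6 (≡-62 mod 14), so (7,-62,144)→(7,-6,8)
−g: reduced (well bottom): (7,-6,8) with a≤c, −a<b≤a
flip sign back: reduced form of g is (-7,6,-8)
reduced forms (-7, 6, -8) vs (-7, 6, -8) ⇒ equivalent

yes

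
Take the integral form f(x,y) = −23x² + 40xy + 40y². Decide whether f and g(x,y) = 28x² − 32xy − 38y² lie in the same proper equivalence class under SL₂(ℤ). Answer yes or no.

D₁ = 5280, D₂ = 5280
river cycle of f (length 6): (40, 40, -23), (-23, 52, 28), (28, 60, -15), (-15, 60, 28), (28, 52, -23), (-23, 40, 40)
river cycle of g (length 8): (-38, 32, 28), (28, 24, -42), (-42, 60, 10), (10, 60, -42), (-42, 24, 28), (28, 32, -38), (-38, 44, 22), (22, 44, -38)
cycles differ ⇒ inequivalent

no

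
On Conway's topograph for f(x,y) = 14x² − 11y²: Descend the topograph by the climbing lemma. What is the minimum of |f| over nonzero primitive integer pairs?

descent: ρ → (-11,22,3)  [lands on river]
river: ρ → (3,20,-18)
river: ρ → (-18,16,5)
river: ρ → (5,24,-2)
river: ρ → (-2,24,5)
river: ρ → (5,16,-18)
river: ρ → (-18,20,3)
river: ρ → (3,22,-11)
closes: descent 1, river 8
min |a| on river = 2

2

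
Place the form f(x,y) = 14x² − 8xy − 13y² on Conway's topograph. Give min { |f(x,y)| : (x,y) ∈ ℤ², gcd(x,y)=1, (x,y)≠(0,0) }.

descent: ρ → (-13,8,14)  [lands on river]
river: ρ → (14,20,-7)
river: ρ → (-7,22,11)
river: ρ → (11,22,-7)
river: ρ → (-7,20,14)
river: ρ → (14,8,-13)
river: ρ → (-13,18,9)
river: ρ → (9,18,-13)
closes: descent 1, river 8
min |a| on river = 7

7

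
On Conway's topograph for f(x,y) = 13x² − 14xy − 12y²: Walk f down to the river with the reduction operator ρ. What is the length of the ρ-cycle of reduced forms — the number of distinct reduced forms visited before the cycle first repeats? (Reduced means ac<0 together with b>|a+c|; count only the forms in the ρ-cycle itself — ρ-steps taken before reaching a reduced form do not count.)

D = 820, ⌊√D⌋ = 28
descent: ρ → (-12,14,13)  [lands on river]
river: ρ → (13,12,-13)
river: ρ → (-13,14,12)
river: ρ → (12,10,-15)
river: ρ → (-15,20,7)
river: ρ → (7,22,-12)
river: ρ → (-12,26,3)
river: ρ → (3,28,-3)
river: ρ → (-3,26,12)
river: ρ → (12,22,-7)
river: ρ → (-7,20,15)
river: ρ → (15,10,-12)
ρ-cycle length = 12 (tail of 1 descent step not counted)

12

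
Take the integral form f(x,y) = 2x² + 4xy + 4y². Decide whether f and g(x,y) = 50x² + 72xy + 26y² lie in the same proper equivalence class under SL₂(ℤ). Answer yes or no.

D₁ = -16, D₂ = -16
f: translate: b→0 (≡4 mod 4), so (2,4,4)→(2,0,2)
f: reduced (well bottom): (2,0,2) with a≤c, −a<b≤a
g: translate: b→-28 (≡72 mod 100), so (50,72,26)→(50,-28,4)
g: flip: (50,-28,4)→(4,28,50)
g: translate: b→4 (≡28 mod 8), so (4,28,50)→(4,4,2)
g: flip: (4,4,2)→(2,-4,4)
g: translate: b→0 (≡-4 mod 4), so (2,-4,4)→(2,0,2)
g: reduced (well bottom): (2,0,2) with a≤c, −a<b≤a
reduced forms (2, 0, 2) vs (2, 0, 2) ⇒ equivalent

yes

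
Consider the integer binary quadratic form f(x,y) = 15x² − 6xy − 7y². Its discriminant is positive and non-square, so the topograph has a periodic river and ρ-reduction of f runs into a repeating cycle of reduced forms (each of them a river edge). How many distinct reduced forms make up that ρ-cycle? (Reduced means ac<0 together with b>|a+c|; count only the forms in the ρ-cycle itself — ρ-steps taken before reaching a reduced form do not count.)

D = 456, ⌊√D⌋ = 21
descent: ρ → (-7,20,2)  [lands on river]
river: ρ → (2,20,-7)
river: ρ → (-7,8,14)
river: ρ → (14,20,-1)
river: ρ → (-1,20,14)
river: ρ → (14,8,-7)
ρ-cycle length = 6 (tail of 1 descent step not counted)

6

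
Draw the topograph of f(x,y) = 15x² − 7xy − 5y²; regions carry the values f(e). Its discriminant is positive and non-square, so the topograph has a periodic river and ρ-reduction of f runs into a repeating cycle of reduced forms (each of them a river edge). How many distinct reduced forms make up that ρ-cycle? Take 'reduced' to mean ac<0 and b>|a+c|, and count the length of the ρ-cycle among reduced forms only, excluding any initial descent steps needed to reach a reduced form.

D = 349, ⌊√D⌋ = 18
descent: ρ → (-5,17,3)  [lands on river]
river: ρ → (3,13,-15)
river: ρ → (-15,17,1)
river: ρ → (1,17,-15)
river: ρ → (-15,13,3)
river: ρ → (3,17,-5)
river: ρ → (-5,13,9)
river: ρ → (9,5,-9)
river: ρ → (-9,13,5)
river: ρ → (5,17,-3)
river: ρ → (-3,13,15)
river: ρ → (15,17,-1)
river: ρ → (-1,17,15)
river: ρ → (15,13,-3)
river: ρ → (-3,17,5)
river: ρ → (5,13,-9)
river: ρ → (-9,5,9)
river: ρ → (9,13,-5)
ρ-cycle length = 18 (tail of 1 descent step not counted)

18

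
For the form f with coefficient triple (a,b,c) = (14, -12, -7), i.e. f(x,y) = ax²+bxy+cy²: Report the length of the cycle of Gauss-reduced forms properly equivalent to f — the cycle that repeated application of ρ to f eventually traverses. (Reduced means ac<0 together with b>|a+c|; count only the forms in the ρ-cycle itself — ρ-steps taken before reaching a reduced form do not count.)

D = 536, ⌊√D⌋ = 23
descent: ρ → (-7,12,14)  [lands on river]
river: ρ → (14,16,-5)
river: ρ → (-5,14,17)
river: ρ → (17,20,-2)
river: ρ → (-2,20,17)
river: ρ → (17,14,-5)
river: ρ → (-5,16,14)
river: ρ → (14,12,-7)
river: ρ → (-7,16,10)
river: ρ → (10,4,-13)
river: ρ → (-13,22,1)
river: ρ → (1,22,-13)
river: ρ → (-13,4,10)
river: ρ → (10,16,-7)
ρ-cycle length = 14 (tail of 1 descent step not counted)

14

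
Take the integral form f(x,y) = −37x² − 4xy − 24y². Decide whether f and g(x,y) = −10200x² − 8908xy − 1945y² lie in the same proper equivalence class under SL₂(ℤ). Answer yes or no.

D₁ = -3536, D₂ = -3536
f is negative-definite; reduce −f:
−f: flip: (37,4,24)→(24,-4,37)
−f: reduced (well bottom): (24,-4,37) with a≤c, −a<b≤a
flip sign back: reduced form of f is (-24,4,-37)
g is negative-definite; reduce −g:
−g: flip: (10200,8908,1945)→(1945,-8908,10200)
−g: translate: b→-1128 (≡-8908 mod 3890), so (1945,-8908,10200)→(1945,-1128,164)
−g: flip: (1945,-1128,164)→(164,1128,1945)
−g: translate: b→144 (≡1128 mod 328), so (164,1128,1945)→(164,144,37)
−g: flip: (164,144,37)→(37,-144,164)
−g: translate: b→4 (≡-144 mod 74), so (37,-144,164)→(37,4,24)
−g: flip: (37,4,24)→(24,-4,37)
−g: reduced (well bottom): (24,-4,37) with a≤c, −a<b≤a
flip sign back: reduced form of g is (-24,4,-37)
reduced forms (-24, 4, -37) vs (-24, 4, -37) ⇒ equivalent

yes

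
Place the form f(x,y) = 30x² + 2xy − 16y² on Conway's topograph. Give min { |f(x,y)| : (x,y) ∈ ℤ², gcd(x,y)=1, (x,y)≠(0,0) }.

descent: ρ → (-16,30,16)  [lands on river]
river: ρ → (16,34,-12)
river: ρ → (-12,38,10)
river: ρ → (10,42,-4)
river: ρ → (-4,38,30)
river: ρ → (30,22,-12)
river: ρ → (-12,26,26)
river: ρ → (26,26,-12)
river: ρ → (-12,22,30)
river: ρ → (30,38,-4)
river: ρ → (-4,42,10)
river: ρ → (10,38,-12)
river: ρ → (-12,34,16)
river: ρ → (16,30,-16)
river: ρ → (-16,34,12)
river: ρ → (12,38,-10)
river: ρ → (-10,42,4)
river: ρ → (4,38,-30)
river: ρ → (-30,22,12)
river: ρ → (12,26,-26)
river: ρ → (-26,26,12)
river: ρ → (12,22,-30)
river: ρ → (-30,38,4)
river: ρ → (4,42,-10)
river: ρ → (-10,38,12)
river: ρ → (12,34,-16)
closes: descent 1, river 26
min |a| on river = 4

4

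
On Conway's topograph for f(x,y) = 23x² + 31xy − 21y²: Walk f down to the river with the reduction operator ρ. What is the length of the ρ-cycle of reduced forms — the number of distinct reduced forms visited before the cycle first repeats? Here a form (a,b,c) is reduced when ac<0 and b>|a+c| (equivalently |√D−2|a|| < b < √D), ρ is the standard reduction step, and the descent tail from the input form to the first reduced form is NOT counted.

D = 2893, ⌊√D⌋ = 53
river: ρ → (-21,53,1)
river: ρ → (1,53,-21)
river: ρ → (-21,31,23)
river: ρ → (23,15,-29)
river: ρ → (-29,43,9)
river: ρ → (9,47,-19)
river: ρ → (-19,29,27)
river: ρ → (27,25,-21)
river: ρ → (-21,17,31)
river: ρ → (31,45,-7)
river: ρ → (-7,53,3)
river: ρ → (3,49,-41)
river: ρ → (-41,33,11)
river: ρ → (11,33,-41)
river: ρ → (-41,49,3)
river: ρ → (3,53,-7)
river: ρ → (-7,45,31)
river: ρ → (31,17,-21)
river: ρ → (-21,25,27)
river: ρ → (27,29,-19)
river: ρ → (-19,47,9)
river: ρ → (9,43,-29)
river: ρ → (-29,15,23)
river: ρ → (23,31,-21)
ρ-cycle length = 24 (tail of 0 descent steps not counted)

24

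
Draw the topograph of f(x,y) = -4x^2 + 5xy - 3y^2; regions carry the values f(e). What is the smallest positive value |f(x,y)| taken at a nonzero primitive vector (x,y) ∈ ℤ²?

translate: b→3 (≡-5 mod 8), so (4,-5,3)→(4,3,2)
flip: (4,3,2)→(2,-3,4)
translate: b→1 (≡-3 mod 4), so (2,-3,4)→(2,1,3)
reduced (well bottom): (2,1,3) with a≤c, −a<b≤a
well minimum |f| = |-2| = 2 (negative-definite)

2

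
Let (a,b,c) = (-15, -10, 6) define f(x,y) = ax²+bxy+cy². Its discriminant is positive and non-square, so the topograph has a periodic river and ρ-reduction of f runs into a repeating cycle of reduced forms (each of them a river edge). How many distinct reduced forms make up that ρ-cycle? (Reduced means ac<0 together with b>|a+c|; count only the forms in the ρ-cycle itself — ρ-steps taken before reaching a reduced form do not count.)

D = 460, ⌊√D⌋ = 21
descent: ρ → (6,10,-15)  [lands on river]
river: ρ → (-15,20,1)
river: ρ → (1,20,-15)
river: ρ → (-15,10,6)
river: ρ → (6,14,-11)
river: ρ → (-11,8,9)
river: ρ → (9,10,-10)
river: ρ → (-10,10,9)
river: ρ → (9,8,-11)
river: ρ → (-11,14,6)
ρ-cycle length = 10 (tail of 1 descent step not counted)

10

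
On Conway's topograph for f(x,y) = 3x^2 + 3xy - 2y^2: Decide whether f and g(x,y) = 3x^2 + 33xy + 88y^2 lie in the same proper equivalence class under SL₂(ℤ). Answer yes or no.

D₁ = 33, D₂ = 33
river cycle of f (length 4): (-2, 5, 1), (1, 5, -2), (-2, 3, 3), (3, 3, -2)
river cycle of g (length 4): (3, 3, -2), (-2, 5, 1), (1, 5, -2), (-2, 3, 3)
cycles coincide ⇒ equivalent

yes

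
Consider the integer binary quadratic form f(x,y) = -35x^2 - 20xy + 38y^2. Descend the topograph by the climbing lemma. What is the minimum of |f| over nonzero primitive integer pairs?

descent: ρ → (38,20,-35)  [lands on river]
river: ρ → (-35,50,23)
river: ρ → (23,42,-43)
river: ρ → (-43,44,22)
river: ρ → (22,44,-43)
river: ρ → (-43,42,23)
river: ρ → (23,50,-35)
river: ρ → (-35,20,38)
river: ρ → (38,56,-17)
river: ρ → (-17,46,53)
river: ρ → (53,60,-10)
river: ρ → (-10,60,53)
river: ρ → (53,46,-17)
river: ρ → (-17,56,38)
closes: descent 1, river 14
min |a| on river = 10

10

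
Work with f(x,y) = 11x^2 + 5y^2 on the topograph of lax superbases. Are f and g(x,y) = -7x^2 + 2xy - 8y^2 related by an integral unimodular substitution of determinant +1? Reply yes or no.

D₁ = -220, D₂ = -220
f: flip: (11,0,5)→(5,0,11)
f: reduced (well bottom): (5,0,11) with a≤c, −a<b≤a
g is negative-definite; reduce −g:
−g: reduced (well bottom): (7,-2,8) with a≤c, −a<b≤a
flip sign back: reduced form of g is (-7,2,-8)
reduced forms (5, 0, 11) vs (-7, 2, -8) ⇒ inequivalent

no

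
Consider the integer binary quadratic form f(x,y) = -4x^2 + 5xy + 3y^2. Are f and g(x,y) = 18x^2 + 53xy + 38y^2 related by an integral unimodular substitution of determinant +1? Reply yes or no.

D₁ = 73, D₂ = 73
river cycle of f (length 18): (3, 7, -2), (-2, 5, 6), (6, 7, -1), (-1, 7, 6), (6, 5, -2), (-2, 7, 3), (3, 5, -4), (-4, 3, 4), (4, 5, -3), (-3, 7, 2), … (8 more)
river cycle of g (length 18): (3, 7, -2), (-2, 5, 6), (6, 7, -1), (-1, 7, 6), (6, 5, -2), (-2, 7, 3), (3, 5, -4), (-4, 3, 4), (4, 5, -3), (-3, 7, 2), … (8 more)
cycles coincide ⇒ equivalent

yes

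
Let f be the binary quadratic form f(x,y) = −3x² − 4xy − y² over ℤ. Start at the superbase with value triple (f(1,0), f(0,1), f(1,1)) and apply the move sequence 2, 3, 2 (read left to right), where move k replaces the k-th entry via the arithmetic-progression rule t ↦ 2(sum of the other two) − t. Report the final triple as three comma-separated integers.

start (-3,-1,-8) = (f(1,0),f(0,1),f(1,1))
replace slot 2: 2·((-3)+(-8)) − (-1) = -21 → (-3,-21,-8)
replace slot 3: 2·((-3)+(-21)) − (-8) = -40 → (-3,-21,-40)
replace slot 2: 2·((-3)+(-40)) − (-21) = -65 → (-3,-65,-40)

-3,-65,-40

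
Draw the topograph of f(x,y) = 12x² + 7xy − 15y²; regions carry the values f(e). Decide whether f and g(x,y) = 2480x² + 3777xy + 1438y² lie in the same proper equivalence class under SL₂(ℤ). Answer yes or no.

D₁ = 769, D₂ = 769
river cycle of f (length 70): (-15, 23, 4), (4, 25, -9), (-9, 11, 18), (18, 25, -2), (-2, 27, 5), (5, 23, -12), (-12, 25, 3), (3, 23, -20), (-20, 17, 6), (6, 19, -17), … (60 more)
river cycle of g (length 70): (4, 25, -9), (-9, 11, 18), (18, 25, -2), (-2, 27, 5), (5, 23, -12), (-12, 25, 3), (3, 23, -20), (-20, 17, 6), (6, 19, -17), (-17, 15, 8), … (60 more)
cycles coincide ⇒ equivalent

yes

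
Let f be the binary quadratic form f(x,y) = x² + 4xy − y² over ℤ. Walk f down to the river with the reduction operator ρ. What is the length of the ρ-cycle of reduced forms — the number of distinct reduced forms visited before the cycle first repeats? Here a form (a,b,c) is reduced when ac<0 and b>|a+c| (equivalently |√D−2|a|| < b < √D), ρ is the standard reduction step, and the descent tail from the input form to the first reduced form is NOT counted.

D = 20, ⌊√D⌋ = 4
river: ρ → (-1,4,1)
river: ρ → (1,4,-1)
ρ-cycle length = 2 (tail of 0 descent steps not counted)

2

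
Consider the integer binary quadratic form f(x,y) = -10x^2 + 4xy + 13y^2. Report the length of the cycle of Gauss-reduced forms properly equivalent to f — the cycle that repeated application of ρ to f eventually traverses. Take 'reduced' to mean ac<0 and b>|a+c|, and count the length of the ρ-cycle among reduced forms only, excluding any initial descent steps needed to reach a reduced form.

D = 536, ⌊√D⌋ = 23
river: ρ → (13,22,-1)
river: ρ → (-1,22,13)
river: ρ → (13,4,-10)
river: ρ → (-10,16,7)
river: ρ → (7,12,-14)
river: ρ → (-14,16,5)
river: ρ → (5,14,-17)
river: ρ → (-17,20,2)
river: ρ → (2,20,-17)
river: ρ → (-17,14,5)
river: ρ → (5,16,-14)
river: ρ → (-14,12,7)
river: ρ → (7,16,-10)
river: ρ → (-10,4,13)
ρ-cycle length = 14 (tail of 0 descent steps not counted)

14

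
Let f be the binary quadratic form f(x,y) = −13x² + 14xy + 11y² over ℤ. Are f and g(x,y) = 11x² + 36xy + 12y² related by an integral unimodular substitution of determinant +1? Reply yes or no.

D₁ = 768, D₂ = 768
river cycle of f (length 8): (11, 8, -16), (-16, 24, 3), (3, 24, -16), (-16, 8, 11), (11, 14, -13), (-13, 12, 12), (12, 12, -13), (-13, 14, 11)
river cycle of g (length 8): (12, 12, -13), (-13, 14, 11), (11, 8, -16), (-16, 24, 3), (3, 24, -16), (-16, 8, 11), (11, 14, -13), (-13, 12, 12)
cycles coincide ⇒ equivalent

yes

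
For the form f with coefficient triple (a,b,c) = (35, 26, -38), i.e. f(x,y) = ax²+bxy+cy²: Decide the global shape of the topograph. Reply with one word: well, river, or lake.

D = b²−4ac = 26² − 4·35·(-38) = 5996
D > 0 non-square ⇒ indefinite ⇒ periodic river

river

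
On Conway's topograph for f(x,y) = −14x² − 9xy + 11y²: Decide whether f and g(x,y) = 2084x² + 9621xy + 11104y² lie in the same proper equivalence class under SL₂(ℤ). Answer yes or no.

D₁ = 697, D₂ = 697
river cycle of f (length 18): (11, 9, -14), (-14, 19, 6), (6, 17, -17), (-17, 17, 6), (6, 19, -14), (-14, 9, 11), (11, 13, -12), (-12, 11, 12), (12, 13, -11), (-11, 9, 14), … (8 more)
river cycle of g (length 18): (11, 9, -14), (-14, 19, 6), (6, 17, -17), (-17, 17, 6), (6, 19, -14), (-14, 9, 11), (11, 13, -12), (-12, 11, 12), (12, 13, -11), (-11, 9, 14), … (8 more)
cycles coincide ⇒ equivalent

yes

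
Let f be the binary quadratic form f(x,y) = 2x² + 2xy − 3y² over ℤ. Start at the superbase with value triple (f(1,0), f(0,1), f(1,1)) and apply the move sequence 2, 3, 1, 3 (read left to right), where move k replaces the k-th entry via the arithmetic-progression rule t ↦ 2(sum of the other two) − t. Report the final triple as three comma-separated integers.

start (2,-3,1) = (f(1,0),f(0,1),f(1,1))
replace slot 2: 2·(2+1) − (-3) = 9 → (2,9,1)
replace slot 3: 2·(2+9) − 1 = 21 → (2,9,21)
replace slot 1: 2·(9+21) − 2 = 58 → (58,9,21)
replace slot 3: 2·(58+9) − 21 = 113 → (58,9,113)

58,9,113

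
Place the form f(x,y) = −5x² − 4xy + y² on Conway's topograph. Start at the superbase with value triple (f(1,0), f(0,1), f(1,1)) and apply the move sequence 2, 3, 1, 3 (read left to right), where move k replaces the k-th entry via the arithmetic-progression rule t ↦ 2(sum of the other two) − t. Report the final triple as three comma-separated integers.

start (-5,1,-8) = (f(1,0),f(0,1),f(1,1))
replace slot 2: 2·((-5)+(-8)) − 1 = -27 → (-5,-27,-8)
replace slot 3: 2·((-5)+(-27)) − (-8) = -56 → (-5,-27,-56)
replace slot 1: 2·((-27)+(-56)) − (-5) = -161 → (-161,-27,-56)
replace slot 3: 2·((-161)+(-27)) − (-56) = -320 → (-161,-27,-320)

-161,-27,-320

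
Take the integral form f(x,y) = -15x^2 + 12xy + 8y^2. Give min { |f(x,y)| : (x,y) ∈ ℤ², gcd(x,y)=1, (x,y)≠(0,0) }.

river: ρ → (8,20,-7)
river: ρ → (-7,22,5)
river: ρ → (5,18,-15)
river: ρ → (-15,12,8)
closes: descent 0, river 4
min |a| on river = 5

5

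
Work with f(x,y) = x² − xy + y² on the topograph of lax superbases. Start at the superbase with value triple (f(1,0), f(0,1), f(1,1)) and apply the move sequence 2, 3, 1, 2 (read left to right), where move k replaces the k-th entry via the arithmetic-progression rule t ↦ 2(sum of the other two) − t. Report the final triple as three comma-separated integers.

start (1,1,1) = (f(1,0),f(0,1),f(1,1))
replace slot 2: 2·(1+1) − 1 = 3 → (1,3,1)
replace slot 3: 2·(1+3) − 1 = 7 → (1,3,7)
replace slot 1: 2·(3+7) − 1 = 19 → (19,3,7)
replace slot 2: 2·(19+7) − 3 = 49 → (19,49,7)

19,49,7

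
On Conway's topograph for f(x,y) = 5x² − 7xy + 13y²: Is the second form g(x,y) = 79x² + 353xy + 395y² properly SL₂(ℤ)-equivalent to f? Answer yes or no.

D₁ = -211, D₂ = -211
f: translate: b→3 (≡-7 mod 10), so (5,-7,13)→(5,3,11)
f: reduced (well bottom): (5,3,11) with a≤c, −a<b≤a
g: translate: b→37 (≡353 mod 158), so (79,353,395)→(79,37,5)
g: flip: (79,37,5)→(5,-37,79)
g: translate: b→3 (≡-37 mod 10), so (5,-37,79)→(5,3,11)
g: reduced (well bottom): (5,3,11) with a≤c, −a<b≤a
reduced forms (5, 3, 11) vs (5, 3, 11) ⇒ equivalent

yes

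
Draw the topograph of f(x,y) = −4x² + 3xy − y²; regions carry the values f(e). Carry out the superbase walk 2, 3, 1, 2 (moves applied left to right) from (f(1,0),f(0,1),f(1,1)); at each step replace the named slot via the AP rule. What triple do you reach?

start (-4,-1,-2) = (f(1,0),f(0,1),f(1,1))
replace slot 2: 2·((-4)+(-2)) − (-1) = -11 → (-4,-11,-2)
replace slot 3: 2·((-4)+(-11)) − (-2) = -28 → (-4,-11,-28)
replace slot 1: 2·((-11)+(-28)) − (-4) = -74 → (-74,-11,-28)
replace slot 2: 2·((-74)+(-28)) − (-11) = -193 → (-74,-193,-28)

-74,-193,-28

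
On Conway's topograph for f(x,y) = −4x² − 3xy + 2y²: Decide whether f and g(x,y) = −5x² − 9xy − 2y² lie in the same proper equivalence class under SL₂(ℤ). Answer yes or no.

D₁ = 41, D₂ = 41
river cycle of f (length 10): (2, 3, -4), (-4, 5, 1), (1, 5, -4), (-4, 3, 2), (2, 5, -2), (-2, 3, 4), (4, 5, -1), (-1, 5, 4), (4, 3, -2), (-2, 5, 2)
river cycle of g (length 10): (-2, 5, 2), (2, 3, -4), (-4, 5, 1), (1, 5, -4), (-4, 3, 2), (2, 5, -2), (-2, 3, 4), (4, 5, -1), (-1, 5, 4), (4, 3, -2)
cycles coincide ⇒ equivalent

yes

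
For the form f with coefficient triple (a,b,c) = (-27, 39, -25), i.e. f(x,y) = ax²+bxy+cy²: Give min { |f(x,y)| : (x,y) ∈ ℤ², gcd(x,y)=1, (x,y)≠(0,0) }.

translate: b→15 (≡-39 mod 54), so (27,-39,25)→(27,15,13)
flip: (27,15,13)→(13,-15,27)
translate: b→11 (≡-15 mod 26), so (13,-15,27)→(13,11,25)
reduced (well bottom): (13,11,25) with a≤c, −a<b≤a
well minimum |f| = |-13| = 13 (negative-definite)

13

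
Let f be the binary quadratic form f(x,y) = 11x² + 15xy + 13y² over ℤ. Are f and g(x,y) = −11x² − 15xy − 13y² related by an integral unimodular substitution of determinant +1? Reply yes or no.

D₁ = -347, D₂ = -347
f: translate: b→-7 (≡15 mod 22), so (11,15,13)→(11,-7,9)
f: flip: (11,-7,9)→(9,7,11)
f: reduced (well bottom): (9,7,11) with a≤c, −a<b≤a
g is negative-definite; reduce −g:
−g: translate: b→-7 (≡15 mod 22), so (11,15,13)→(11,-7,9)
−g: flip: (11,-7,9)→(9,7,11)
−g: reduced (well bottom): (9,7,11) with a≤c, −a<b≤a
flip sign back: reduced form of g is (-9,-7,-11)
reduced forms (9, 7, 11) vs (-9, -7, -11) ⇒ inequivalent

no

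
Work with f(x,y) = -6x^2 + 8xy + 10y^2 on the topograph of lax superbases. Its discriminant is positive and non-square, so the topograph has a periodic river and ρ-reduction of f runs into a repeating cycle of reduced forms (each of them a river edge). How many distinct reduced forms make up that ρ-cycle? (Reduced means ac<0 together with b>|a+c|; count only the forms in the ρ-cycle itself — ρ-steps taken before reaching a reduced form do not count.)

D = 304, ⌊√D⌋ = 17
river: ρ → (10,12,-4)
river: ρ → (-4,12,10)
river: ρ → (10,8,-6)
river: ρ → (-6,16,2)
river: ρ → (2,16,-6)
river: ρ → (-6,8,10)
ρ-cycle length = 6 (tail of 0 descent steps not counted)

6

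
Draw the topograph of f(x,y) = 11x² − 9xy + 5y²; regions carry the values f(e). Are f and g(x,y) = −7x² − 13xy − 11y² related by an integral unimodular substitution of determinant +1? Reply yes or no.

D₁ = -139, D₂ = -139
f: flip: (11,-9,5)→(5,9,11)
f: translate: b→-1 (≡9 mod 10), so (5,9,11)→(5,-1,7)
f: reduced (well bottom): (5,-1,7) with a≤c, −a<b≤a
g is negative-definite; reduce −g:
−g: translate: b→-1 (≡13 mod 14), so (7,13,11)→(7,-1,5)
−g: flip: (7,-1,5)→(5,1,7)
−g: reduced (well bottom): (5,1,7) with a≤c, −a<b≤a
flip sign back: reduced form of g is (-5,-1,-7)
reduced forms (5, -1, 7) vs (-5, -1, -7) ⇒ inequivalent

no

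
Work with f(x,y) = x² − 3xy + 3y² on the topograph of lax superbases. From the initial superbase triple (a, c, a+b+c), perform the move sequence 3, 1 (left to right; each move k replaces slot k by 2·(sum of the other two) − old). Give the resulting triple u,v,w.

start (1,3,1) = (f(1,0),f(0,1),f(1,1))
replace slot 3: 2·(1+3) − 1 = 7 → (1,3,7)
replace slot 1: 2·(3+7) − 1 = 19 → (19,3,7)

19,3,7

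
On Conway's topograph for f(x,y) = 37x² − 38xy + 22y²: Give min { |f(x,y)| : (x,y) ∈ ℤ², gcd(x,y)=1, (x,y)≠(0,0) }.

translate: b→36 (≡-38 mod 74), so (37,-38,22)→(37,36,21)
flip: (37,36,21)→(21,-36,37)
translate: b→6 (≡-36 mod 42), so (21,-36,37)→(21,6,22)
reduced (well bottom): (21,6,22) with a≤c, −a<b≤a
well minimum = a = 21

21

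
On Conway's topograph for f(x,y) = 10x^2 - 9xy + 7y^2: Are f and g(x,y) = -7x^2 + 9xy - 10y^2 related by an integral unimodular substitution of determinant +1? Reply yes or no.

D₁ = -199, D₂ = -199
f: flip: (10,-9,7)→(7,9,10)
f: translate: b→-5 (≡9 mod 14), so (7,9,10)→(7,-5,8)
f: reduced (well bottom): (7,-5,8) with a≤c, −a<b≤a
g is negative-definite; reduce −g:
−g: translate: b→5 (≡-9 mod 14), so (7,-9,10)→(7,5,8)
−g: reduced (well bottom): (7,5,8) with a≤c, −a<b≤a
flip sign back: reduced form of g is (-7,-5,-8)
reduced forms (7, -5, 8) vs (-7, -5, -8) ⇒ inequivalent

no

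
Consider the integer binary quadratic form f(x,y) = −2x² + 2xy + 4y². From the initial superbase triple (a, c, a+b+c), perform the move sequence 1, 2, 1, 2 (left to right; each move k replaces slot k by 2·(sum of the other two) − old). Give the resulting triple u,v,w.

start (-2,4,4) = (f(1,0),f(0,1),f(1,1))
replace slot 1: 2·(4+4) − (-2) = 18 → (18,4,4)
replace slot 2: 2·(18+4) − 4 = 40 → (18,40,4)
replace slot 1: 2·(40+4) − 18 = 70 → (70,40,4)
replace slot 2: 2·(70+4) − 40 = 108 → (70,108,4)

70,108,4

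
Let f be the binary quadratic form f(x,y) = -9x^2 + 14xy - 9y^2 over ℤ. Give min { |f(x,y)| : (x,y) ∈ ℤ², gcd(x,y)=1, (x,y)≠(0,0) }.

translate: b→4 (≡-14 mod 18), so (9,-14,9)→(9,4,4)
flip: (9,4,4)→(4,-4,9)
translate: b→4 (≡-4 mod 8), so (4,-4,9)→(4,4,9)
reduced (well bottom): (4,4,9) with a≤c, −a<b≤a
well minimum |f| = |-4| = 4 (negative-definite)

4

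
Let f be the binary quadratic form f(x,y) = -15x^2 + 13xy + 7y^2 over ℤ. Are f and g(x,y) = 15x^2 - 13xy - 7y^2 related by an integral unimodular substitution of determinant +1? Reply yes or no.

D₁ = 589, D₂ = 589
river cycle of f (length 16): (7, 15, -13), (-13, 11, 9), (9, 7, -15), (-15, 23, 1), (1, 23, -15), (-15, 7, 9), (9, 11, -13), (-13, 15, 7), (7, 13, -15), (-15, 17, 5), … (6 more)
river cycle of g (length 16): (-7, 13, 15), (15, 17, -5), (-5, 23, 3), (3, 19, -19), (-19, 19, 3), (3, 23, -5), (-5, 17, 15), (15, 13, -7), (-7, 15, 13), (13, 11, -9), … (6 more)
cycles differ ⇒ inequivalent

no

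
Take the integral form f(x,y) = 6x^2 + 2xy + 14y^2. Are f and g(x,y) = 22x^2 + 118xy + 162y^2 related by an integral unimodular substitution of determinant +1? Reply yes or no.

D₁ = -332, D₂ = -332
f: reduced (well bottom): (6,2,14) with a≤c, −a<b≤a
g: translate: b→-14 (≡118 mod 44), so (22,118,162)→(22,-14,6)
g: flip: (22,-14,6)→(6,14,22)
g: translate: b→2 (≡14 mod 12), so (6,14,22)→(6,2,14)
g: reduced (well bottom): (6,2,14) with a≤c, −a<b≤a
reduced forms (6, 2, 14) vs (6, 2, 14) ⇒ equivalent

yes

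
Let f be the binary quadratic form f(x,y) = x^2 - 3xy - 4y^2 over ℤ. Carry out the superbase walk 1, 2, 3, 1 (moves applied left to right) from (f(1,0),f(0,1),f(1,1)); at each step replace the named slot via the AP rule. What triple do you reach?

start (1,-4,-6) = (f(1,0),f(0,1),f(1,1))
replace slot 1: 2·((-4)+(-6)) − 1 = -21 → (-21,-4,-6)
replace slot 2: 2·((-21)+(-6)) − (-4) = -50 → (-21,-50,-6)
replace slot 3: 2·((-21)+(-50)) − (-6) = -136 → (-21,-50,-136)
replace slot 1: 2·((-50)+(-136)) − (-21) = -351 → (-351,-50,-136)

-351,-50,-136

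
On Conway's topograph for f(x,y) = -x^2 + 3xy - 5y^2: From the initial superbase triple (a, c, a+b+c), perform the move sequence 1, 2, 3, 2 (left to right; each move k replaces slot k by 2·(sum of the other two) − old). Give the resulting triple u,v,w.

start (-1,-5,-3) = (f(1,0),f(0,1),f(1,1))
replace slot 1: 2·((-5)+(-3)) − (-1) = -15 → (-15,-5,-3)
replace slot 2: 2·((-15)+(-3)) − (-5) = -31 → (-15,-31,-3)
replace slot 3: 2·((-15)+(-31)) − (-3) = -89 → (-15,-31,-89)
replace slot 2: 2·((-15)+(-89)) − (-31) = -177 → (-15,-177,-89)

-15,-177,-89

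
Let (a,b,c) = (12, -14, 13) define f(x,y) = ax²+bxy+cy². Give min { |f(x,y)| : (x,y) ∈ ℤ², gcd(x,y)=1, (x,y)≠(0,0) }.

translate: b→10 (≡-14 mod 24), so (12,-14,13)→(12,10,11)
flip: (12,10,11)→(11,-10,12)
reduced (well bottom): (11,-10,12) with a≤c, −a<b≤a
well minimum = a = 11

11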